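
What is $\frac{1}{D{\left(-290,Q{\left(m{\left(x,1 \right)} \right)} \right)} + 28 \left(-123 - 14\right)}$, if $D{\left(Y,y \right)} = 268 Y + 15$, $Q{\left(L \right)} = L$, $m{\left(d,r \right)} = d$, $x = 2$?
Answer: $- \frac{1}{81541} \approx -1.2264 \cdot 10^{-5}$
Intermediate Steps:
$D{\left(Y,y \right)} = 15 + 268 Y$
$\frac{1}{D{\left(-290,Q{\left(m{\left(x,1 \right)} \right)} \right)} + 28 \left(-123 - 14\right)} = \frac{1}{\left(15 + 268 \left(-290\right)\right) + 28 \left(-123 - 14\right)} = \frac{1}{\left(15 - 77720\right) + 28 \left(-137\right)} = \frac{1}{-77705 - 3836} = \frac{1}{-81541} = - \frac{1}{81541}$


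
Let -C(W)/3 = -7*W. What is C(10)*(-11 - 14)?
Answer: -5250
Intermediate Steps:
C(W) = 21*W (C(W) = -(-21)*W = 21*W)
C(10)*(-11 - 14) = (21*10)*(-11 - 14) = 210*(-25) = -5250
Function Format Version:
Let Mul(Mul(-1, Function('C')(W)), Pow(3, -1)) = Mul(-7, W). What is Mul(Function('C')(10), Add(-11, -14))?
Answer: -5250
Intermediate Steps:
Function('C')(W) = Mul(21, W) (Function('C')(W) = Mul(-3, Mul(-7, W)) = Mul(21, W))
Mul(Function('C')(10), Add(-11, -14)) = Mul(Mul(21, 10), Add(-11, -14)) = Mul(210, -25) = -5250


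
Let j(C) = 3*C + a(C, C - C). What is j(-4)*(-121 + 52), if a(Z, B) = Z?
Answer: 1104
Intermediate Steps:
j(C) = 4*C (j(C) = 3*C + C = 4*C)
j(-4)*(-121 + 52) = (4*(-4))*(-121 + 52) = -16*(-69) = 1104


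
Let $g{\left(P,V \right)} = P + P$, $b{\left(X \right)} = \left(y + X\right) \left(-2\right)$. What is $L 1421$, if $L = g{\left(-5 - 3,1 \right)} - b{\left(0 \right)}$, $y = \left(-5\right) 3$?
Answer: $-65366$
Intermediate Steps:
$y = -15$
$b{\left(X \right)} = 30 - 2 X$ ($b{\left(X \right)} = \left(-15 + X\right) \left(-2\right) = 30 - 2 X$)
$g{\left(P,V \right)} = 2 P$
$L = -46$ ($L = 2 \left(-5 - 3\right) - \left(30 - 0\right) = 2 \left(-8\right) - \left(30 + 0\right) = -16 - 30 = -46$)
$L 1421 = \left(-46\right) 1421 = -65366$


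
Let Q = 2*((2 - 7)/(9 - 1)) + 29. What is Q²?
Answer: 12321/16 ≈ 770.06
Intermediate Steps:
Q = 111/4 (Q = 2*(-5/8) + 29 = -5/4 + 29 = 111/4 ≈ 27.750)
Q² = (111/4)² = 12321/16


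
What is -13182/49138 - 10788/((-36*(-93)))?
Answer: -771820/221121 ≈ -3.4905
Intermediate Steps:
-13182/49138 - 10788/((-36*(-93))) = -13182*1/49138 - 10788/3348 = -6591/24569 - 10788*1/3348 = -6591/24569 - 29/9 = -771820/221121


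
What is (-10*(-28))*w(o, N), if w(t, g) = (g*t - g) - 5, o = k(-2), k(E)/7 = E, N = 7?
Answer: -30800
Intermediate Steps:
k(E) = 7*E
o = -14 (o = 7*(-2) = -14)
w(t, g) = -5 - g + g*t (w(t, g) = (-g + g*t) - 5 = -5 - g + g*t)
(-10*(-28))*w(o, N) = (-10*(-28))*(-5 - 1*7 + 7*(-14)) = 280*(-5 - 7 - 98) = 280*(-110) = -30800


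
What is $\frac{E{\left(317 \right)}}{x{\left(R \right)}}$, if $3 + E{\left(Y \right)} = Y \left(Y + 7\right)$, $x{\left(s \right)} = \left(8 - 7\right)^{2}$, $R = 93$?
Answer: $102705$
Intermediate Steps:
$x{\left(s \right)} = 1$ ($x{\left(s \right)} = 1^{2} = 1$)
$E{\left(Y \right)} = -3 + Y \left(7 + Y\right)$ ($E{\left(Y \right)} = -3 + Y \left(Y + 7\right) = -3 + Y \left(7 + Y\right)$)
$\frac{E{\left(317 \right)}}{x{\left(R \right)}} = \frac{-3 + 317^{2} + 7 \cdot 317}{1} = \left(-3 + 100489 + 2219\right) 1 = 102705 \cdot 1 = 102705$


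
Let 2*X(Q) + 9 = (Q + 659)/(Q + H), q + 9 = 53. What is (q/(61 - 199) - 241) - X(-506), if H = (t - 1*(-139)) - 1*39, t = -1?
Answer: -6645305/28083 ≈ -236.63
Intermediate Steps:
q = 44 (q = -9 + 53 = 44)
H = 99 (H = (-1 - 1*(-139)) - 1*39 = (-1 + 139) - 39 = 138 - 39 = 99)
X(Q) = -9/2 + (659 + Q)/(2*(99 + Q)) (X(Q) = -9/2 + ((Q + 659)/(Q + 99))/2 = -9/2 + ((659 + Q)/(99 + Q))/2 = -9/2 + (659 + Q)/(2*(99 + Q)))
(q/(61 - 199) - 241) - X(-506) = (44/(61 - 199) - 241) - 4*(-29 - 1*(-506))/(99 - 506) = (44/(-138) - 241) - 4*(-29 + 506)/(-407) = (44*(-1/138) - 241) - 4*(-1)*477/407 = (-22/69 - 241) - 1*(-1908/407) = -16651/69 + 1908/407 = -6645305/28083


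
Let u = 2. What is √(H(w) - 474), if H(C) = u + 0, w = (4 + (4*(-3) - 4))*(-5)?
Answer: 2*I*√118 ≈ 21.726*I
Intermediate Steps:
w = 60 (w = (4 + (-12 - 4))*(-5) = (4 - 16)*(-5) = -12*(-5) = 60)
H(C) = 2 (H(C) = 2 + 0 = 2)
√(H(w) - 474) = √(2 - 474) = √(-472) = 2*I*√118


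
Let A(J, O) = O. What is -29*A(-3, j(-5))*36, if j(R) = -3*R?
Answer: -15660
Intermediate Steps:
-29*A(-3, j(-5))*36 = -(-87)*(-5)*36 = -29*15*36 = -435*36 = -15660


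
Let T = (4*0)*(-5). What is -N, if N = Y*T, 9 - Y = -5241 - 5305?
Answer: 0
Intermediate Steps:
T = 0 (T = 0*(-5) = 0)
Y = 10555 (Y = 9 - (-5241 - 5305) = 9 - 1*(-10546) = 9 + 10546 = 10555)
N = 0 (N = 10555*0 = 0)
-N = -1*0 = 0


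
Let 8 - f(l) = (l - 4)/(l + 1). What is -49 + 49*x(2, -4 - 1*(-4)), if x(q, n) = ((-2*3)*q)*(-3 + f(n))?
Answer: -5341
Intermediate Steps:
f(l) = 8 - (-4 + l)/(1 + l) (f(l) = 8 - (l - 4)/(l + 1) = 8 - (-4 + l)/(1 + l))
x(q, n) = -6*q*(-3 + (12 + 7*n)/(1 + n)) (x(q, n) = ((-2*3)*q)*(-3 + (12 + 7*n)/(1 + n)) = (-6*q)*(-3 + (12 + 7*n)/(1 + n)) = -6*q*(-3 + (12 + 7*n)/(1 + n)))
-49 + 49*x(2, -4 - 1*(-4)) = -49 + 49*(6*2*(-9 - 4*(-4 - 1*(-4)))/(1 + (-4 - 1*(-4)))) = -49 + 49*(6*2*(-9 - 4*(-4 + 4))/(1 + (-4 + 4))) = -49 + 49*(6*2*(-9 - 4*0)/(1 + 0)) = -49 + 49*(6*2*(-9 + 0)/1) = -49 + 49*(6*2*1*(-9)) = -49 + 49*(-108) = -49 - 5292 = -5341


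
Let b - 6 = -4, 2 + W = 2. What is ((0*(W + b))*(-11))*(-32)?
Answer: 0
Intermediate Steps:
W = 0 (W = -2 + 2 = 0)
b = 2 (b = 6 - 4 = 2)
((0*(W + b))*(-11))*(-32) = ((0*(0 + 2))*(-11))*(-32) = ((0*2)*(-11))*(-32) = (0*(-11))*(-32) = 0*(-32) = 0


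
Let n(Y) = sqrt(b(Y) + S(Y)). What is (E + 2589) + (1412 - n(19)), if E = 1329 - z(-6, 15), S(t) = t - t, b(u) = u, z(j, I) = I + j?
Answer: 5321 - sqrt(19) ≈ 5316.6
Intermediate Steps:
S(t) = 0
E = 1320 (E = 1329 - (15 - 6) = 1329 - 1*9 = 1329 - 9 = 1320)
n(Y) = sqrt(Y) (n(Y) = sqrt(Y + 0) = sqrt(Y))
(E + 2589) + (1412 - n(19)) = (1320 + 2589) + (1412 - sqrt(19)) = 3909 + (1412 - sqrt(19)) = 5321 - sqrt(19)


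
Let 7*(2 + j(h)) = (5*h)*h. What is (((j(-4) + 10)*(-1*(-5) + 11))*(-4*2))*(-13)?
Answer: 226304/7 ≈ 32329.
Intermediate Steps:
j(h) = -2 + 5*h²/7 (j(h) = -2 + ((5*h)*h)/7 = -2 + (5*h²)/7 = -2 + 5*h²/7)
(((j(-4) + 10)*(-1*(-5) + 11))*(-4*2))*(-13) = ((((-2 + (5/7)*(-4)²) + 10)*(-1*(-5) + 11))*(-4*2))*(-13) = ((((-2 + (5/7)*16) + 10)*(5 + 11))*(-8))*(-13) = ((((-2 + 80/7) + 10)*16)*(-8))*(-13) = (((66/7 + 10)*16)*(-8))*(-13) = (((136/7)*16)*(-8))*(-13) = ((2176/7)*(-8))*(-13) = -17408/7*(-13) = 226304/7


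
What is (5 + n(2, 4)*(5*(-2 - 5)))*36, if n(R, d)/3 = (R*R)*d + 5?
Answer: -79200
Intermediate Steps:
n(R, d) = 15 + 3*d*R² (n(R, d) = 3*((R*R)*d + 5) = 3*(R²*d + 5) = 3*(d*R² + 5) = 3*(5 + d*R²) = 15 + 3*d*R²)
(5 + n(2, 4)*(5*(-2 - 5)))*36 = (5 + (15 + 3*4*2²)*(5*(-2 - 5)))*36 = (5 + (15 + 3*4*4)*(5*(-7)))*36 = (5 + (15 + 48)*(-35))*36 = (5 + 63*(-35))*36 = (5 - 2205)*36 = -2200*36 = -79200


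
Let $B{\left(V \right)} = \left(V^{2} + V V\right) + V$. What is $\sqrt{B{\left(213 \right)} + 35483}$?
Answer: $\sqrt{126434} \approx 355.58$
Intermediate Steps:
$B{\left(V \right)} = V + 2 V^{2}$ ($B{\left(V \right)} = \left(V^{2} + V^{2}\right) + V = 2 V^{2} + V = V + 2 V^{2}$)
$\sqrt{B{\left(213 \right)} + 35483} = \sqrt{213 \left(1 + 2 \cdot 213\right) + 35483} = \sqrt{213 \left(1 + 426\right) + 35483} = \sqrt{213 \cdot 427 + 35483} = \sqrt{90951 + 35483} = \sqrt{126434}$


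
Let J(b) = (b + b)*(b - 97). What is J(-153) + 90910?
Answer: 167410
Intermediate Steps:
J(b) = 2*b*(-97 + b) (J(b) = (2*b)*(-97 + b) = 2*b*(-97 + b))
J(-153) + 90910 = 2*(-153)*(-97 - 153) + 90910 = 2*(-153)*(-250) + 90910 = 76500 + 90910 = 167410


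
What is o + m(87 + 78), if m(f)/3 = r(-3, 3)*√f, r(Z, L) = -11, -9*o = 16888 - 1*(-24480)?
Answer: -41368/9 - 33*√165 ≈ -5020.3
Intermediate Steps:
o = -41368/9 (o = -(16888 - 1*(-24480))/9 = -(16888 + 24480)/9 = -⅑*41368 = -41368/9 ≈ -4596.4)
m(f) = -33*√f (m(f) = 3*(-11*√f) = -33*√f)
o + m(87 + 78) = -41368/9 - 33*√(87 + 78) = -41368/9 - 33*√165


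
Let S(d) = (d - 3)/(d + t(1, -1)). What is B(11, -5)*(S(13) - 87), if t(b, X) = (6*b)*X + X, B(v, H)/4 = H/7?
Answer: 5120/21 ≈ 243.81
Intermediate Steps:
B(v, H) = 4*H/7 (B(v, H) = 4*(H/7) = 4*H/7)
t(b, X) = X + 6*X*b (t(b, X) = 6*X*b + X = X + 6*X*b)
S(d) = (-3 + d)/(-7 + d) (S(d) = (d - 3)/(d - (1 + 6*1)) = (-3 + d)/(d - (1 + 6)) = (-3 + d)/(d - 1*7) = (-3 + d)/(d - 7) = (-3 + d)/(-7 + d))
B(11, -5)*(S(13) - 87) = ((4/7)*(-5))*((-3 + 13)/(-7 + 13) - 87) = -20*(10/6 - 87)/7 = -20*((⅙)*10 - 87)/7 = -20*(5/3 - 87)/7 = -20/7*(-256/3) = 5120/21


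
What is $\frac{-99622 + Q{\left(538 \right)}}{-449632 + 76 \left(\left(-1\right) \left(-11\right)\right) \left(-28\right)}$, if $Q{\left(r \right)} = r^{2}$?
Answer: $- \frac{31637}{78840} \approx -0.40128$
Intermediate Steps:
$\frac{-99622 + Q{\left(538 \right)}}{-449632 + 76 \left(\left(-1\right) \left(-11\right)\right) \left(-28\right)} = \frac{-99622 + 538^{2}}{-449632 + 76 \left(\left(-1\right) \left(-11\right)\right) \left(-28\right)} = \frac{-99622 + 289444}{-449632 + 76 \cdot 11 \left(-28\right)} = \frac{189822}{-449632 + 836 \left(-28\right)} = \frac{189822}{-449632 - 23408} = \frac{189822}{-473040} = 189822 \left(- \frac{1}{473040}\right) = - \frac{31637}{78840}$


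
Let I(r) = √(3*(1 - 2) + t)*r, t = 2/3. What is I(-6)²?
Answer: -84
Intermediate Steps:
t = ⅔ (t = 2*(⅓) = ⅔ ≈ 0.66667)
I(r) = I*r*√21/3 (I(r) = √(3*(1 - 2) + ⅔)*r = √(3*(-1) + ⅔)*r = √(-3 + ⅔)*r = √(-7/3)*r = (I*√21/3)*r = I*r*√21/3)
I(-6)² = ((⅓)*I*(-6)*√21)² = (-2*I*√21)² = -84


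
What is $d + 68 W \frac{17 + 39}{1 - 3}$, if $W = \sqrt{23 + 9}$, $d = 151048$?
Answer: $151048 - 7616 \sqrt{2} \approx 1.4028 \cdot 10^{5}$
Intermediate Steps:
$W = 4 \sqrt{2}$ ($W = \sqrt{32} = 4 \sqrt{2} \approx 5.6569$)
$d + 68 W \frac{17 + 39}{1 - 3} = 151048 + 68 \cdot 4 \sqrt{2} \frac{17 + 39}{1 - 3} = 151048 + 272 \sqrt{2} \frac{56}{-2} = 151048 + 272 \sqrt{2} \cdot 56 \left(- \frac{1}{2}\right) = 151048 + 272 \sqrt{2} \left(-28\right) = 151048 - 7616 \sqrt{2}$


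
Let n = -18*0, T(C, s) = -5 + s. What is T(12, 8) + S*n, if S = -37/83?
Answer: 3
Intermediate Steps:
S = -37/83 (S = -37*1/83 = -37/83 ≈ -0.44578)
n = 0
T(12, 8) + S*n = (-5 + 8) - 37/83*0 = 3 + 0 = 3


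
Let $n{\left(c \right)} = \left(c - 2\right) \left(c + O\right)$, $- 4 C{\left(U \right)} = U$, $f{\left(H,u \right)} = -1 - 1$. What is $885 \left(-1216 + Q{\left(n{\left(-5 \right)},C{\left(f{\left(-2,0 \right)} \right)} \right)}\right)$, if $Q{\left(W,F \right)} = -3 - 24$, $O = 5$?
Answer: $-1100055$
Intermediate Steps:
$f{\left(H,u \right)} = -2$
$C{\left(U \right)} = - \frac{U}{4}$
$n{\left(c \right)} = \left(-2 + c\right) \left(5 + c\right)$ ($n{\left(c \right)} = \left(c - 2\right) \left(c + 5\right) = \left(-2 + c\right) \left(5 + c\right)$)
$Q{\left(W,F \right)} = -27$ ($Q{\left(W,F \right)} = -3 - 24 = -27$)
$885 \left(-1216 + Q{\left(n{\left(-5 \right)},C{\left(f{\left(-2,0 \right)} \right)} \right)}\right) = 885 \left(-1216 - 27\right) = 885 \left(-1243\right) = -1100055$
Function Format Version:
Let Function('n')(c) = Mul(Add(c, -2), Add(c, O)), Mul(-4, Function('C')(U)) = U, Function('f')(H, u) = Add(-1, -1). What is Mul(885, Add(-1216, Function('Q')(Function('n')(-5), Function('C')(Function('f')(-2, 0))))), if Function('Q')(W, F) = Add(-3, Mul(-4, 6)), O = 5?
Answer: -1100055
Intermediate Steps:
Function('f')(H, u) = -2
Function('C')(U) = Mul(Rational(-1, 4), U)
Function('n')(c) = Mul(Add(-2, c), Add(5, c)) (Function('n')(c) = Mul(Add(c, -2), Add(c, 5)) = Mul(Add(-2, c), Add(5, c)))
Function('Q')(W, F) = -27 (Function('Q')(W, F) = Add(-3, -24) = -27)
Mul(885, Add(-1216, Function('Q')(Function('n')(-5), Function('C')(Function('f')(-2, 0))))) = Mul(885, Add(-1216, -27)) = Mul(885, -1243) = -1100055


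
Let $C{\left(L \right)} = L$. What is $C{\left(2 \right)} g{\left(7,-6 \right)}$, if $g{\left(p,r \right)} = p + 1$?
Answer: $16$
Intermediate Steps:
$g{\left(p,r \right)} = 1 + p$
$C{\left(2 \right)} g{\left(7,-6 \right)} = 2 \left(1 + 7\right) = 2 \cdot 8 = 16$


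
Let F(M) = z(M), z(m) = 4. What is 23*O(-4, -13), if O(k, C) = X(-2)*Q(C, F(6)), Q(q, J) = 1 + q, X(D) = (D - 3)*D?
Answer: -2760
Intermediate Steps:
X(D) = D*(-3 + D) (X(D) = (-3 + D)*D = D*(-3 + D))
F(M) = 4
O(k, C) = 10 + 10*C (O(k, C) = (-2*(-3 - 2))*(1 + C) = (-2*(-5))*(1 + C) = 10*(1 + C) = 10 + 10*C)
23*O(-4, -13) = 23*(10 + 10*(-13)) = 23*(10 - 130) = 23*(-120) = -2760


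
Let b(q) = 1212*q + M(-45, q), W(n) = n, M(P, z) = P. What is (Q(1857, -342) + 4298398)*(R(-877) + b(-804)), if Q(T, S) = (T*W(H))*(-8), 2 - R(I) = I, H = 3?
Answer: -4141588441620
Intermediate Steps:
R(I) = 2 - I
b(q) = -45 + 1212*q (b(q) = 1212*q - 45 = -45 + 1212*q)
Q(T, S) = -24*T (Q(T, S) = (T*3)*(-8) = (3*T)*(-8) = -24*T)
(Q(1857, -342) + 4298398)*(R(-877) + b(-804)) = (-24*1857 + 4298398)*((2 - 1*(-877)) + (-45 + 1212*(-804))) = (-44568 + 4298398)*((2 + 877) + (-45 - 974448)) = 4253830*(879 - 974493) = 4253830*(-973614) = -4141588441620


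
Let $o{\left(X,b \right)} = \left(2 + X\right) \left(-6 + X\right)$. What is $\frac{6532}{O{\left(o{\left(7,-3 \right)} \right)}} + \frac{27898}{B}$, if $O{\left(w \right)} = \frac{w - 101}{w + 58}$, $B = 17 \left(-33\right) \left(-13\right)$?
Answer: $- \frac{2666531}{561} \approx -4753.2$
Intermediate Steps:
$B = 7293$ ($B = \left(-561\right) \left(-13\right) = 7293$)
$o{\left(X,b \right)} = \left(-6 + X\right) \left(2 + X\right)$
$O{\left(w \right)} = \frac{-101 + w}{58 + w}$
$\frac{6532}{O{\left(o{\left(7,-3 \right)} \right)}} + \frac{27898}{B} = \frac{6532}{\frac{1}{58 - \left(40 - 49\right)} \left(-101 - \left(40 - 49\right)\right)} + \frac{27898}{7293} = \frac{6532}{\frac{1}{58 - -9} \left(-101 - -9\right)} + 27898 \cdot \frac{1}{7293} = \frac{6532}{\frac{1}{58 + 9} \left(-101 + 9\right)} + \frac{2146}{561} = \frac{6532}{\frac{1}{67} \left(-92\right)} + \frac{2146}{561} = \frac{6532}{- \frac{92}{67}} + \frac{2146}{561} = 6532 \left(- \frac{67}{92}\right) + \frac{2146}{561} = -4757 + \frac{2146}{561} = - \frac{2666531}{561}$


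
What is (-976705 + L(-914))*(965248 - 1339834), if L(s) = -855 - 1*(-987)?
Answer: 365810573778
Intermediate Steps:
L(s) = 132 (L(s) = -855 + 987 = 132)
(-976705 + L(-914))*(965248 - 1339834) = (-976705 + 132)*(965248 - 1339834) = -976573*(-374586) = 365810573778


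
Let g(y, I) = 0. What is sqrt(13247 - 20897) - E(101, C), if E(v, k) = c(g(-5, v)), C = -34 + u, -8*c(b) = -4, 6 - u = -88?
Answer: -1/2 + 15*I*sqrt(34) ≈ -0.5 + 87.464*I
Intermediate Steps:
u = 94 (u = 6 - 1*(-88) = 6 + 88 = 94)
c(b) = 1/2 (c(b) = -1/8*(-4) = 1/2)
C = 60 (C = -34 + 94 = 60)
E(v, k) = 1/2
sqrt(13247 - 20897) - E(101, C) = sqrt(13247 - 20897) - 1*1/2 = sqrt(-7650) - 1/2 = 15*I*sqrt(34) - 1/2 = -1/2 + 15*I*sqrt(34)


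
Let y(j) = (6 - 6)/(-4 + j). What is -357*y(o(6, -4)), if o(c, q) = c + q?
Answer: 0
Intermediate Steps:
y(j) = 0 (y(j) = 0/(-4 + j) = 0)
-357*y(o(6, -4)) = -357*0 = 0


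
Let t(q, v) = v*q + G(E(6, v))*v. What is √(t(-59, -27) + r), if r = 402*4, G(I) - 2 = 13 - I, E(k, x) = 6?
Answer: √2958 ≈ 54.388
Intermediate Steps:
G(I) = 15 - I (G(I) = 2 + (13 - I) = 15 - I)
r = 1608
t(q, v) = 9*v + q*v (t(q, v) = v*q + (15 - 1*6)*v = q*v + (15 - 6)*v = q*v + 9*v = 9*v + q*v)
√(t(-59, -27) + r) = √(-27*(9 - 59) + 1608) = √(-27*(-50) + 1608) = √(1350 + 1608) = √2958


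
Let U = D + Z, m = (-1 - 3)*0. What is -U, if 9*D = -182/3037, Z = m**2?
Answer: 182/27333 ≈ 0.0066586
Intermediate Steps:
m = 0 (m = -4*0 = 0)
Z = 0 (Z = 0**2 = 0)
D = -182/27333 (D = (-182/3037)/9 = (-182*1/3037)/9 = (1/9)*(-182/3037) = -182/27333 ≈ -0.0066586)
U = -182/27333 (U = -182/27333 + 0 = -182/27333 ≈ -0.0066586)
-U = -1*(-182/27333) = 182/27333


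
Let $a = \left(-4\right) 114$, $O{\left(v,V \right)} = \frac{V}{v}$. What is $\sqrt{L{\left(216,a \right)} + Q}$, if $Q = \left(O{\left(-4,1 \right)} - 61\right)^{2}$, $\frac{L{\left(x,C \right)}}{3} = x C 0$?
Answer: $\frac{245}{4} \approx 61.25$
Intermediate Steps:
$a = -456$
$L{\left(x,C \right)} = 0$ ($L{\left(x,C \right)} = 3 x C 0 = 3 C x 0 = 3 \cdot 0 = 0$)
$Q = \frac{60025}{16}$ ($Q = \left(1 \frac{1}{-4} - 61\right)^{2} = \left(1 \left(- \frac{1}{4}\right) - 61\right)^{2} = \left(- \frac{1}{4} - 61\right)^{2} = \left(- \frac{245}{4}\right)^{2} = \frac{60025}{16} \approx 3751.6$)
$\sqrt{L{\left(216,a \right)} + Q} = \sqrt{0 + \frac{60025}{16}} = \sqrt{\frac{60025}{16}} = \frac{245}{4}$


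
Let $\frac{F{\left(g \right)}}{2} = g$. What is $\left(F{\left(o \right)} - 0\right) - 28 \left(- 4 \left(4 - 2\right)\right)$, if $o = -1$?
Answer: $222$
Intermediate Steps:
$F{\left(g \right)} = 2 g$
$\left(F{\left(o \right)} - 0\right) - 28 \left(- 4 \left(4 - 2\right)\right) = \left(2 \left(-1\right) - 0\right) - 28 \left(- 4 \left(4 - 2\right)\right) = \left(-2 + 0\right) - 28 \left(\left(-4\right) 2\right) = -2 - -224 = -2 + 224 = 222$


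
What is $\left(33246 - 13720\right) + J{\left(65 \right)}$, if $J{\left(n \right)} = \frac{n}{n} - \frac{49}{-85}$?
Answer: $\frac{1659844}{85} \approx 19528.0$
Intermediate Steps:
$J{\left(n \right)} = \frac{134}{85}$ ($J{\left(n \right)} = 1 - - \frac{49}{85} = 1 + \frac{49}{85} = \frac{134}{85}$)
$\left(33246 - 13720\right) + J{\left(65 \right)} = \left(33246 - 13720\right) + \frac{134}{85} = 19526 + \frac{134}{85} = \frac{1659844}{85}$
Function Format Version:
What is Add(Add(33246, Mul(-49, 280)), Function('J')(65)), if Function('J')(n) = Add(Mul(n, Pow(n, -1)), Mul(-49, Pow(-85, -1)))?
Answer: Rational(1659844, 85) ≈ 19528.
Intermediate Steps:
Function('J')(n) = Rational(134, 85) (Function('J')(n) = Add(1, Mul(-49, Rational(-1, 85))) = Add(1, Rational(49, 85)) = Rational(134, 85))
Add(Add(33246, Mul(-49, 280)), Function('J')(65)) = Add(Add(33246, Mul(-49, 280)), Rational(134, 85)) = Add(Add(33246, -13720), Rational(134, 85)) = Add(19526, Rational(134, 85)) = Rational(1659844, 85)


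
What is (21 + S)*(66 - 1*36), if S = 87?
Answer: 3240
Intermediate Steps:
(21 + S)*(66 - 1*36) = (21 + 87)*(66 - 1*36) = 108*(66 - 36) = 108*30 = 3240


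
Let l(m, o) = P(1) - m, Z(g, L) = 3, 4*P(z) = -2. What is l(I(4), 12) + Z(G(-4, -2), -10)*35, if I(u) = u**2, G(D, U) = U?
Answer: 177/2 ≈ 88.500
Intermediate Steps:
P(z) = -1/2 (P(z) = (1/4)*(-2) = -1/2)
l(m, o) = -1/2 - m
l(I(4), 12) + Z(G(-4, -2), -10)*35 = (-1/2 - 1*4**2) + 3*35 = (-1/2 - 1*16) + 105 = (-1/2 - 16) + 105 = -33/2 + 105 = 177/2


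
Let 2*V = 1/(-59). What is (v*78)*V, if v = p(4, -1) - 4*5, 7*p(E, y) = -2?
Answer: 5538/413 ≈ 13.409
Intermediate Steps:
p(E, y) = -2/7 (p(E, y) = (⅐)*(-2) = -2/7)
V = -1/118 (V = (½)/(-59) = (½)*(-1/59) = -1/118 ≈ -0.0084746)
v = -142/7 (v = -2/7 - 4*5 = -2/7 - 20 = -142/7 ≈ -20.286)
(v*78)*V = -142/7*78*(-1/118) = -11076/7*(-1/118) = 5538/413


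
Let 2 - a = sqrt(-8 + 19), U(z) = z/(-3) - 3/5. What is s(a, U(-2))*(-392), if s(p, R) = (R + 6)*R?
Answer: -35672/225 ≈ -158.54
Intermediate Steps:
U(z) = -3/5 - z/3 (U(z) = z*(-1/3) - 3*1/5 = -z/3 - 3/5 = -3/5 - z/3)
a = 2 - sqrt(11) (a = 2 - sqrt(-8 + 19) = 2 - sqrt(11) ≈ -1.3166)
s(p, R) = R*(6 + R) (s(p, R) = (6 + R)*R = R*(6 + R))
s(a, U(-2))*(-392) = ((-3/5 - 1/3*(-2))*(6 + (-3/5 - 1/3*(-2))))*(-392) = ((-3/5 + 2/3)*(6 + (-3/5 + 2/3)))*(-392) = ((6 + 1/15)/15)*(-392) = ((1/15)*(91/15))*(-392) = (91/225)*(-392) = -35672/225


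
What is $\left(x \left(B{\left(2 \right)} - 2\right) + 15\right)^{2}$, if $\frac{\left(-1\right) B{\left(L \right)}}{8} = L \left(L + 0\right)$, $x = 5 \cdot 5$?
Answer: $697225$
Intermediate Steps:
$x = 25$
$B{\left(L \right)} = - 8 L^{2}$ ($B{\left(L \right)} = - 8 L \left(L + 0\right) = - 8 L L = - 8 L^{2}$)
$\left(x \left(B{\left(2 \right)} - 2\right) + 15\right)^{2} = \left(25 \left(- 8 \cdot 2^{2} - 2\right) + 15\right)^{2} = \left(25 \left(\left(-8\right) 4 - 2\right) + 15\right)^{2} = \left(25 \left(-32 - 2\right) + 15\right)^{2} = \left(25 \left(-34\right) + 15\right)^{2} = \left(-850 + 15\right)^{2} = \left(-835\right)^{2} = 697225$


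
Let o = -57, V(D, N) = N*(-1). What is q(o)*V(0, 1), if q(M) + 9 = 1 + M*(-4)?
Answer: -220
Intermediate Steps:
V(D, N) = -N
q(M) = -8 - 4*M (q(M) = -9 + (1 + M*(-4)) = -9 + (1 - 4*M) = -8 - 4*M)
q(o)*V(0, 1) = (-8 - 4*(-57))*(-1*1) = (-8 + 228)*(-1) = 220*(-1) = -220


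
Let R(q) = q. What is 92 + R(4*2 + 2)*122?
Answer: 1312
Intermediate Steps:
92 + R(4*2 + 2)*122 = 92 + (4*2 + 2)*122 = 92 + (8 + 2)*122 = 92 + 10*122 = 92 + 1220 = 1312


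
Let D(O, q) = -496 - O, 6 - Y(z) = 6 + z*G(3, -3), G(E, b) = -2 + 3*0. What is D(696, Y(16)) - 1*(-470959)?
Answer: 469767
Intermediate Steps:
G(E, b) = -2 (G(E, b) = -2 + 0 = -2)
Y(z) = 2*z (Y(z) = 6 - (6 + z*(-2)) = 6 - (6 - 2*z) = 6 + (-6 + 2*z) = 2*z)
D(696, Y(16)) - 1*(-470959) = (-496 - 1*696) - 1*(-470959) = (-496 - 696) + 470959 = -1192 + 470959 = 469767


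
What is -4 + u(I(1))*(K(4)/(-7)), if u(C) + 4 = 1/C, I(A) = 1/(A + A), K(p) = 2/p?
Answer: -27/7 ≈ -3.8571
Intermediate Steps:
I(A) = 1/(2*A)
u(C) = -4 + 1/C
-4 + u(I(1))*(K(4)/(-7)) = -4 + (-4 + 1/((½)/1))*((2/4)/(-7)) = -4 + (-4 + 1/((½)*1))*((2*(¼))*(-⅐)) = -4 + (-4 + 1/(½))*((½)*(-⅐)) = -4 + (-4 + 2)*(-1/14) = -4 - 2*(-1/14) = -4 + ⅐ = -27/7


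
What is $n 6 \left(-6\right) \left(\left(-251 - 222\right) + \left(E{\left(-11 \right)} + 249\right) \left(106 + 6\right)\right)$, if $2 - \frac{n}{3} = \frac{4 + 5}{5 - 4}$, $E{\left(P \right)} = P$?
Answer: $19794348$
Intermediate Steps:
$n = -21$ ($n = 6 - 3 \frac{4 + 5}{5 - 4} = 6 - 3 \cdot \frac{9}{1} = 6 - 3 \cdot 9 \cdot 1 = 6 - 27 = -21$)
$n 6 \left(-6\right) \left(\left(-251 - 222\right) + \left(E{\left(-11 \right)} + 249\right) \left(106 + 6\right)\right) = \left(-21\right) 6 \left(-6\right) \left(\left(-251 - 222\right) + \left(-11 + 249\right) \left(106 + 6\right)\right) = \left(-126\right) \left(-6\right) \left(\left(-251 - 222\right) + 238 \cdot 112\right) = 756 \left(-473 + 26656\right) = 756 \cdot 26183 = 19794348$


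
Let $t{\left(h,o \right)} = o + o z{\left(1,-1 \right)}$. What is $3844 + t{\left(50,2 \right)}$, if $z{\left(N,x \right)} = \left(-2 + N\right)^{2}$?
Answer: $3848$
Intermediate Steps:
$t{\left(h,o \right)} = 2 o$ ($t{\left(h,o \right)} = o + o \left(-2 + 1\right)^{2} = o + o \left(-1\right)^{2} = o + o 1 = o + o = 2 o$)
$3844 + t{\left(50,2 \right)} = 3844 + 2 \cdot 2 = 3844 + 4 = 3848$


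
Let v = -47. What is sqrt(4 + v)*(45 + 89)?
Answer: 134*I*sqrt(43) ≈ 878.7*I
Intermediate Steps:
sqrt(4 + v)*(45 + 89) = sqrt(4 - 47)*(45 + 89) = sqrt(-43)*134 = (I*sqrt(43))*134 = 134*I*sqrt(43)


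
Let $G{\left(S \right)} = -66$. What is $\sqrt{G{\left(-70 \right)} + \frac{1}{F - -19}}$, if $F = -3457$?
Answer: $\frac{i \sqrt{86679238}}{1146} \approx 8.1241 i$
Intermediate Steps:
$\sqrt{G{\left(-70 \right)} + \frac{1}{F - -19}} = \sqrt{-66 + \frac{1}{-3457 - -19}} = \sqrt{-66 + \frac{1}{-3457 + \left(-1333 + 1352\right)}} = \sqrt{-66 + \frac{1}{-3457 + 19}} = \sqrt{-66 + \frac{1}{-3438}} = \sqrt{-66 - \frac{1}{3438}} = \sqrt{- \frac{226909}{3438}} = \frac{i \sqrt{86679238}}{1146}$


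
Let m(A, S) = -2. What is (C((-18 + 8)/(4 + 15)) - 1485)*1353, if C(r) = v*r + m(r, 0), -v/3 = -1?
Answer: -38266899/19 ≈ -2.0140e+6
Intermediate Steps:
v = 3 (v = -3*(-1) = 3)
C(r) = -2 + 3*r (C(r) = 3*r - 2 = -2 + 3*r)
(C((-18 + 8)/(4 + 15)) - 1485)*1353 = ((-2 + 3*((-18 + 8)/(4 + 15))) - 1485)*1353 = ((-2 + 3*(-10/19)) - 1485)*1353 = ((-2 - 30/19) - 1485)*1353 = (-68/19 - 1485)*1353 = -28283/19*1353 = -38266899/19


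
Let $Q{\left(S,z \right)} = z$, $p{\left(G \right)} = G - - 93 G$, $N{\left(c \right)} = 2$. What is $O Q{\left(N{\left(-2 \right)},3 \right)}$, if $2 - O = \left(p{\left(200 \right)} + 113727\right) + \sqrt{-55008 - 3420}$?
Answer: $-397575 - 18 i \sqrt{1623} \approx -3.9758 \cdot 10^{5} - 725.16 i$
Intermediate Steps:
$p{\left(G \right)} = 94 G$ ($p{\left(G \right)} = G + 93 G = 94 G$)
$O = -132525 - 6 i \sqrt{1623}$ ($O = 2 - \left(\left(94 \cdot 200 + 113727\right) + \sqrt{-55008 - 3420}\right) = 2 - \left(\left(18800 + 113727\right) + \sqrt{-58428}\right) = 2 - \left(132527 + 6 i \sqrt{1623}\right) = -132525 - 6 i \sqrt{1623} \approx -1.3253 \cdot 10^{5} - 241.72 i$)
$O Q{\left(N{\left(-2 \right)},3 \right)} = \left(-132525 - 6 i \sqrt{1623}\right) 3 = -397575 - 18 i \sqrt{1623}$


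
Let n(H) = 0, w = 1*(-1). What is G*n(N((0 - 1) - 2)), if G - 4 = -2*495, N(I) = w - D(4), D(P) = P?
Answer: 0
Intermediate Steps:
w = -1
N(I) = -5 (N(I) = -1 - 1*4 = -1 - 4 = -5)
G = -986 (G = 4 - 2*495 = 4 - 990 = -986)
G*n(N((0 - 1) - 2)) = -986*0 = 0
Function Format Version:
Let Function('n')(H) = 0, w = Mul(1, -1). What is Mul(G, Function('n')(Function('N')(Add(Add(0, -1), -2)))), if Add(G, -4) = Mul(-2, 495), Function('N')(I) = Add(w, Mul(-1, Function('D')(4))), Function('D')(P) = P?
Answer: 0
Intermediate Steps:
w = -1
Function('N')(I) = -5 (Function('N')(I) = Add(-1, Mul(-1, 4)) = Add(-1, -4) = -5)
G = -986 (G = Add(4, Mul(-2, 495)) = Add(4, -990) = -986)
Mul(G, Function('n')(Function('N')(Add(Add(0, -1), -2)))) = Mul(-986, 0) = 0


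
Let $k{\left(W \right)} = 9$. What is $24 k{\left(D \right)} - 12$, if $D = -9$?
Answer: $204$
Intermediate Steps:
$24 k{\left(D \right)} - 12 = 24 \cdot 9 - 12 = 216 - 12 = 204$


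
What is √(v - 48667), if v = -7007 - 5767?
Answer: I*√61441 ≈ 247.87*I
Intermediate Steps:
v = -12774
√(v - 48667) = √(-12774 - 48667) = √(-61441) = I*√61441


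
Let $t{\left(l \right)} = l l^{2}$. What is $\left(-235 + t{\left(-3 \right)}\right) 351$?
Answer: $-91962$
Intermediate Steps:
$t{\left(l \right)} = l^{3}$
$\left(-235 + t{\left(-3 \right)}\right) 351 = \left(-235 + \left(-3\right)^{3}\right) 351 = \left(-235 - 27\right) 351 = \left(-262\right) 351 = -91962$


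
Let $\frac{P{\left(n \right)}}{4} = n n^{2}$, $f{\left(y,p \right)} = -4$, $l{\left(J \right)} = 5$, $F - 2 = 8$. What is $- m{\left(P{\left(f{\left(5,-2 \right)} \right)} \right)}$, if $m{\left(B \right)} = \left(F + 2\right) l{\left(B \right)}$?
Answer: $-60$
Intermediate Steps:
$F = 10$ ($F = 2 + 8 = 10$)
$P{\left(n \right)} = 4 n^{3}$ ($P{\left(n \right)} = 4 n n^{2} = 4 n^{3}$)
$m{\left(B \right)} = 60$ ($m{\left(B \right)} = \left(10 + 2\right) 5 = 12 \cdot 5 = 60$)
$- m{\left(P{\left(f{\left(5,-2 \right)} \right)} \right)} = \left(-1\right) 60 = -60$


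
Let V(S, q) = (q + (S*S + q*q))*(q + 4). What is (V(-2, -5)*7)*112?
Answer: -18816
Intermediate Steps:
V(S, q) = (4 + q)*(q + S**2 + q**2) (V(S, q) = (q + (S**2 + q**2))*(4 + q) = (q + S**2 + q**2)*(4 + q) = (4 + q)*(q + S**2 + q**2))
(V(-2, -5)*7)*112 = (((-5)**3 + 4*(-5) + 4*(-2)**2 + 5*(-5)**2 - 5*(-2)**2)*7)*112 = ((-125 - 20 + 4*4 + 5*25 - 5*4)*7)*112 = ((-125 - 20 + 16 + 125 - 20)*7)*112 = -24*7*112 = -168*112 = -18816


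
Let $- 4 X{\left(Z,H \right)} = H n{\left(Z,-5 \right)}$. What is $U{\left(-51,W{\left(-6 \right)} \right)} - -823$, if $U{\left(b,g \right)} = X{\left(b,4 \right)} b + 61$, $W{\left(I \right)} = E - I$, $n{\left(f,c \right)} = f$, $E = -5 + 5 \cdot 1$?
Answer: $-1717$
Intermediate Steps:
$E = 0$ ($E = -5 + 5 = 0$)
$W{\left(I \right)} = - I$ ($W{\left(I \right)} = 0 - I = - I$)
$X{\left(Z,H \right)} = - \frac{H Z}{4}$
$U{\left(b,g \right)} = 61 - b^{2}$ ($U{\left(b,g \right)} = \left(- \frac{1}{4}\right) 4 b b + 61 = - b b + 61 = - b^{2} + 61 = 61 - b^{2}$)
$U{\left(-51,W{\left(-6 \right)} \right)} - -823 = \left(61 - \left(-51\right)^{2}\right) - -823 = \left(61 - 2601\right) + 823 = -2540 + 823 = -1717$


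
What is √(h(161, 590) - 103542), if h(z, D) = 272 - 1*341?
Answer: I*√103611 ≈ 321.89*I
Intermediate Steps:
h(z, D) = -69 (h(z, D) = 272 - 341 = -69)
√(h(161, 590) - 103542) = √(-69 - 103542) = √(-103611) = I*√103611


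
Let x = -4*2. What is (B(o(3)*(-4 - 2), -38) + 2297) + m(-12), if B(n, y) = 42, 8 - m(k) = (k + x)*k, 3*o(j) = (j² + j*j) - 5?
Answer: 2107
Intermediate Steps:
o(j) = -5/3 + 2*j²/3 (o(j) = ((j² + j*j) - 5)/3 = ((j² + j²) - 5)/3 = (2*j² - 5)/3 = (-5 + 2*j²)/3 = -5/3 + 2*j²/3)
x = -8
m(k) = 8 - k*(-8 + k) (m(k) = 8 - (k - 8)*k = 8 - (-8 + k)*k = 8 - k*(-8 + k))
(B(o(3)*(-4 - 2), -38) + 2297) + m(-12) = (42 + 2297) + (8 - 1*(-12)² + 8*(-12)) = 2339 + (8 - 1*144 - 96) = 2339 + (8 - 144 - 96) = 2339 - 232 = 2107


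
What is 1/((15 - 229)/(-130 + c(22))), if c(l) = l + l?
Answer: 43/107 ≈ 0.40187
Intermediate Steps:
c(l) = 2*l
1/((15 - 229)/(-130 + c(22))) = 1/((15 - 229)/(-130 + 2*22)) = 1/(-214/(-130 + 44)) = 1/(-214/(-86)) = 1/(-214*(-1/86)) = 1/(107/43) = 43/107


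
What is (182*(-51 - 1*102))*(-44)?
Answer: 1225224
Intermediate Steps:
(182*(-51 - 1*102))*(-44) = (182*(-51 - 102))*(-44) = (182*(-153))*(-44) = -27846*(-44) = 1225224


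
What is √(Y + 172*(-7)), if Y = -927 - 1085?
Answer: 4*I*√201 ≈ 56.71*I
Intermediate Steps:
Y = -2012
√(Y + 172*(-7)) = √(-2012 + 172*(-7)) = √(-2012 - 1204) = √(-3216) = 4*I*√201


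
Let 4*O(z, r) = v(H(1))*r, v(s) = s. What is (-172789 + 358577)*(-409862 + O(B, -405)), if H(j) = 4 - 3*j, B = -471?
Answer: -76166252291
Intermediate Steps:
O(z, r) = r/4 (O(z, r) = ((4 - 3*1)*r)/4 = ((4 - 3)*r)/4 = (1*r)/4 = r/4)
(-172789 + 358577)*(-409862 + O(B, -405)) = (-172789 + 358577)*(-409862 + (¼)*(-405)) = 185788*(-409862 - 405/4) = 185788*(-1639853/4) = -76166252291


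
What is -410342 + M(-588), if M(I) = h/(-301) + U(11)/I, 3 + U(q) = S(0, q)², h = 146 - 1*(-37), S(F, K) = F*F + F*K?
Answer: -3458367457/8428 ≈ -4.1034e+5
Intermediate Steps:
S(F, K) = F² + F*K
h = 183 (h = 146 + 37 = 183)
U(q) = -3 (U(q) = -3 + (0*(0 + q))² = -3 + (0*q)² = -3 + 0² = -3 + 0 = -3)
M(I) = -183/301 - 3/I (M(I) = 183/(-301) - 3/I = 183*(-1/301) - 3/I = -183/301 - 3/I)
-410342 + M(-588) = -410342 + (-183/301 - 3/(-588)) = -410342 + (-183/301 - 3*(-1/588)) = -410342 + (-183/301 + 1/196) = -410342 - 5081/8428 = -3458367457/8428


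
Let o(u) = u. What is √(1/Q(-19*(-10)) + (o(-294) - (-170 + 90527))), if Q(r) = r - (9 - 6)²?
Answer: I*√2969817230/181 ≈ 301.08*I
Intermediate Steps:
Q(r) = -9 + r (Q(r) = r - 1*3² = r - 1*9 = r - 9 = -9 + r)
√(1/Q(-19*(-10)) + (o(-294) - (-170 + 90527))) = √(1/(-9 - 19*(-10)) + (-294 - (-170 + 90527))) = √(1/(-9 + 190) + (-294 - 1*90357)) = √(1/181 + (-294 - 90357)) = √(1/181 - 90651) = √(-16407830/181) = I*√2969817230/181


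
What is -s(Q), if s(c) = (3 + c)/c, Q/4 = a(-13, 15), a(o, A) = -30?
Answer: -39/40 ≈ -0.97500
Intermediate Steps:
Q = -120 (Q = 4*(-30) = -120)
-s(Q) = -(3 - 120)/(-120) = -(-1)*(-117)/120 = -1*39/40 = -39/40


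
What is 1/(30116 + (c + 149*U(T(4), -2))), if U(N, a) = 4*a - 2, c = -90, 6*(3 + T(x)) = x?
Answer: 1/28536 ≈ 3.5043e-5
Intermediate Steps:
T(x) = -3 + x/6
U(N, a) = -2 + 4*a
1/(30116 + (c + 149*U(T(4), -2))) = 1/(30116 + (-90 + 149*(-2 + 4*(-2)))) = 1/(30116 + (-90 + 149*(-2 - 8))) = 1/(30116 + (-90 + 149*(-10))) = 1/(30116 + (-90 - 1490)) = 1/(30116 - 1580) = 1/28536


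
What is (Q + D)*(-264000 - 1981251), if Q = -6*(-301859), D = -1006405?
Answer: -1806863496999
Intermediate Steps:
Q = 1811154
(Q + D)*(-264000 - 1981251) = (1811154 - 1006405)*(-264000 - 1981251) = 804749*(-2245251) = -1806863496999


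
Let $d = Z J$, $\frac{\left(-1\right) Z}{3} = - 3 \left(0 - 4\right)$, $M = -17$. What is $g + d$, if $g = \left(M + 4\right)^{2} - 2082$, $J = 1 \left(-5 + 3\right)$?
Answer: $-1841$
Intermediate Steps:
$J = -2$ ($J = 1 \left(-2\right) = -2$)
$Z = -36$ ($Z = - 3 \left(- 3 \left(0 - 4\right)\right) = - 3 \left(\left(-3\right) \left(-4\right)\right) = \left(-3\right) 12 = -36$)
$d = 72$ ($d = \left(-36\right) \left(-2\right) = 72$)
$g = -1913$ ($g = \left(-17 + 4\right)^{2} - 2082 = \left(-13\right)^{2} - 2082 = 169 - 2082 = -1913$)
$g + d = -1913 + 72 = -1841$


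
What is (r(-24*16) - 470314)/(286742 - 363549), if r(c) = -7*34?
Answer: 470552/76807 ≈ 6.1264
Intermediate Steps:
r(c) = -238
(r(-24*16) - 470314)/(286742 - 363549) = (-238 - 470314)/(286742 - 363549) = -470552/(-76807) = -470552*(-1/76807) = 470552/76807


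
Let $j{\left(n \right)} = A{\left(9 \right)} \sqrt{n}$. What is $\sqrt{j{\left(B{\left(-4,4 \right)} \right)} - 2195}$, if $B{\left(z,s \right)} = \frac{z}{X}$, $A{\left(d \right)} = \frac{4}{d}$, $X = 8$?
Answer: $\frac{\sqrt{-19755 + 2 i \sqrt{2}}}{3} \approx 0.0033539 + 46.851 i$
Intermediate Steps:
$B{\left(z,s \right)} = \frac{z}{8}$
$j{\left(n \right)} = \frac{4 \sqrt{n}}{9}$ ($j{\left(n \right)} = \frac{4}{9} \sqrt{n} = 4 \cdot \frac{1}{9} \sqrt{n} = \frac{4 \sqrt{n}}{9}$)
$\sqrt{j{\left(B{\left(-4,4 \right)} \right)} - 2195} = \sqrt{\frac{4 \sqrt{\frac{1}{8} \left(-4\right)}}{9} - 2195} = \sqrt{\frac{4 \sqrt{- \frac{1}{2}}}{9} - 2195} = \sqrt{\frac{4 \frac{i \sqrt{2}}{2}}{9} - 2195} = \sqrt{\frac{2 i \sqrt{2}}{9} - 2195} = \sqrt{-2195 + \frac{2 i \sqrt{2}}{9}}$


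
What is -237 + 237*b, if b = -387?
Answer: -91956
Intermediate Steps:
-237 + 237*b = -237 + 237*(-387) = -237 - 91719 = -91956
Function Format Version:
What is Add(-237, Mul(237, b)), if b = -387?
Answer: -91956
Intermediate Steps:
Add(-237, Mul(237, b)) = Add(-237, Mul(237, -387)) = Add(-237, -91719) = -91956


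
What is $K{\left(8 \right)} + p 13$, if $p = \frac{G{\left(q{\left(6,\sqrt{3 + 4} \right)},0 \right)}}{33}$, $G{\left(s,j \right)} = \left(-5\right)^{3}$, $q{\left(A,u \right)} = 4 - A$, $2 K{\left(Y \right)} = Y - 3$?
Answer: $- \frac{3085}{66} \approx -46.742$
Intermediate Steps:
$K{\left(Y \right)} = - \frac{3}{2} + \frac{Y}{2}$ ($K{\left(Y \right)} = \frac{Y - 3}{2} = \frac{-3 + Y}{2} = - \frac{3}{2} + \frac{Y}{2}$)
$G{\left(s,j \right)} = -125$
$p = - \frac{125}{33} \approx -3.7879$
$K{\left(8 \right)} + p 13 = \left(- \frac{3}{2} + \frac{1}{2} \cdot 8\right) - \frac{1625}{33} = \left(- \frac{3}{2} + 4\right) - \frac{1625}{33} = \frac{5}{2} - \frac{1625}{33} = - \frac{3085}{66}$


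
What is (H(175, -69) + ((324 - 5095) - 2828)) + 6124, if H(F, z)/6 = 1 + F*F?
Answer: 182281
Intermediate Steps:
H(F, z) = 6 + 6*F² (H(F, z) = 6*(1 + F*F) = 6*(1 + F²) = 6 + 6*F²)
(H(175, -69) + ((324 - 5095) - 2828)) + 6124 = ((6 + 6*175²) + ((324 - 5095) - 2828)) + 6124 = ((6 + 6*30625) + (-4771 - 2828)) + 6124 = ((6 + 183750) - 7599) + 6124 = (183756 - 7599) + 6124 = 176157 + 6124 = 182281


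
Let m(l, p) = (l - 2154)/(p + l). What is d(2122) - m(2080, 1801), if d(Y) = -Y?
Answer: -8235408/3881 ≈ -2122.0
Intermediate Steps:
m(l, p) = (-2154 + l)/(l + p)
d(2122) - m(2080, 1801) = -1*2122 - (-2154 + 2080)/(2080 + 1801) = -2122 - (-74)/3881 = -2122 - 1*(-74/3881) = -2122 + 74/3881 = -8235408/3881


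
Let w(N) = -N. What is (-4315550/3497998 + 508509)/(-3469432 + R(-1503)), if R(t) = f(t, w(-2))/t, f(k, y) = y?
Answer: -668368750399074/4560126875322851 ≈ -0.14657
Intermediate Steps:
R(t) = 2/t (R(t) = (-1*(-2))/t = 2/t)
(-4315550/3497998 + 508509)/(-3469432 + R(-1503)) = (-4315550/3497998 + 508509)/(-3469432 + 2/(-1503)) = (-4315550*1/3497998 + 508509)/(-3469432 + 2*(-1/1503)) = (-2157775/1748999 + 508509)/(-3469432 - 2/1503) = 889379574716/(1748999*(-5214556298/1503)) = (889379574716/1748999)*(-1503/5214556298) = -668368750399074/4560126875322851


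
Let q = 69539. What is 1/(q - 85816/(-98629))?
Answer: 98629/6858647847 ≈ 1.4380e-5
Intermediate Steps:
1/(q - 85816/(-98629)) = 1/(69539 - 85816/(-98629)) = 1/(69539 - 85816*(-1/98629)) = 1/(69539 + 85816/98629) = 1/(6858647847/98629) = 98629/6858647847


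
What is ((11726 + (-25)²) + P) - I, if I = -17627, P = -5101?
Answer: 24877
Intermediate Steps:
((11726 + (-25)²) + P) - I = ((11726 + (-25)²) - 5101) - 1*(-17627) = ((11726 + 625) - 5101) + 17627 = (12351 - 5101) + 17627 = 7250 + 17627 = 24877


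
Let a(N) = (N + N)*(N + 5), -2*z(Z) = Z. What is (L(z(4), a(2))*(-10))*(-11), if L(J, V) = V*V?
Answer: 86240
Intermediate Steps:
z(Z) = -Z/2
a(N) = 2*N*(5 + N) (a(N) = (2*N)*(5 + N) = 2*N*(5 + N))
L(J, V) = V²
(L(z(4), a(2))*(-10))*(-11) = ((2*2*(5 + 2))²*(-10))*(-11) = ((2*2*7)²*(-10))*(-11) = (28²*(-10))*(-11) = (784*(-10))*(-11) = -7840*(-11) = 86240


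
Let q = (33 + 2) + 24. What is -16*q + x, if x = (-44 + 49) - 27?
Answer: -966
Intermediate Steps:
q = 59 (q = 35 + 24 = 59)
x = -22 (x = 5 - 27 = -22)
-16*q + x = -16*59 - 22 = -944 - 22 = -966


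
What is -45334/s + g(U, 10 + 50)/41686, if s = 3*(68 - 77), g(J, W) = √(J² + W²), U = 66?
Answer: 45334/27 + 3*√221/20843 ≈ 1679.0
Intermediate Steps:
s = -27 (s = 3*(-9) = -27)
-45334/s + g(U, 10 + 50)/41686 = -45334/(-27) + √(66² + (10 + 50)²)/41686 = -45334*(-1/27) + √(4356 + 60²)*(1/41686) = 45334/27 + √(4356 + 3600)*(1/41686) = 45334/27 + √7956*(1/41686) = 45334/27 + (6*√221)*(1/41686) = 45334/27 + 3*√221/20843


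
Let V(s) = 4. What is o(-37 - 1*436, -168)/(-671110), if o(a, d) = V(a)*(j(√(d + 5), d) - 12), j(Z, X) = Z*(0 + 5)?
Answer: 24/335555 - 2*I*√163/67111 ≈ 7.1523e-5 - 0.00038048*I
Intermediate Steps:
j(Z, X) = 5*Z (j(Z, X) = Z*5 = 5*Z)
o(a, d) = -48 + 20*√(5 + d) (o(a, d) = 4*(5*√(d + 5) - 12) = 4*(5*√(5 + d) - 12) = 4*(-12 + 5*√(5 + d)) = -48 + 20*√(5 + d))
o(-37 - 1*436, -168)/(-671110) = (-48 + 20*√(5 - 168))/(-671110) = (-48 + 20*√(-163))*(-1/671110) = (-48 + 20*(I*√163))*(-1/671110) = (-48 + 20*I*√163)*(-1/671110) = 24/335555 - 2*I*√163/67111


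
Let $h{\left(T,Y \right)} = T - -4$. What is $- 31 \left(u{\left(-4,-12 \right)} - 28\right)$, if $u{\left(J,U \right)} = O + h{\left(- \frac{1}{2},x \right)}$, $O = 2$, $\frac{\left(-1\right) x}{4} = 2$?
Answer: $\frac{1395}{2} \approx 697.5$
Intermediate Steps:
$x = -8$ ($x = \left(-4\right) 2 = -8$)
$h{\left(T,Y \right)} = 4 + T$ ($h{\left(T,Y \right)} = T + 4 = 4 + T$)
$u{\left(J,U \right)} = \frac{11}{2}$ ($u{\left(J,U \right)} = 2 + \left(4 - \frac{1}{2}\right) = 2 + \frac{7}{2} = \frac{11}{2}$)
$- 31 \left(u{\left(-4,-12 \right)} - 28\right) = - 31 \left(\frac{11}{2} - 28\right) = \left(-31\right) \left(- \frac{45}{2}\right) = \frac{1395}{2}$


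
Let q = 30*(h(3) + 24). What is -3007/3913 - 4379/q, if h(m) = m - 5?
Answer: -19119647/2582580 ≈ -7.4033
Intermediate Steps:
h(m) = -5 + m
q = 660 (q = 30*((-5 + 3) + 24) = 30*(-2 + 24) = 30*22 = 660)
-3007/3913 - 4379/q = -3007/3913 - 4379/660 = -19119647/2582580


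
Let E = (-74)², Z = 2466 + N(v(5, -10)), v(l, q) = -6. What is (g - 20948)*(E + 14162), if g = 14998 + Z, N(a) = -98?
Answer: -70343316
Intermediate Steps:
Z = 2368 (Z = 2466 - 98 = 2368)
g = 17366 (g = 14998 + 2368 = 17366)
E = 5476
(g - 20948)*(E + 14162) = (17366 - 20948)*(5476 + 14162) = -3582*19638 = -70343316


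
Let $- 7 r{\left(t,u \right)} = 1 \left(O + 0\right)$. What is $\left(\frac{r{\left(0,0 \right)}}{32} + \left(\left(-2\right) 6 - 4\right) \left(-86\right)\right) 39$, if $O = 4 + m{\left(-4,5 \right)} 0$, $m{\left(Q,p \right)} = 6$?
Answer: $\frac{3005145}{56} \approx 53663.0$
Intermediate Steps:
$O = 4$ ($O = 4 + 6 \cdot 0 = 4 + 0 = 4$)
$r{\left(t,u \right)} = - \frac{4}{7}$ ($r{\left(t,u \right)} = - \frac{1 \left(4 + 0\right)}{7} = - \frac{1 \cdot 4}{7} = \left(- \frac{1}{7}\right) 4 = - \frac{4}{7}$)
$\left(\frac{r{\left(0,0 \right)}}{32} + \left(\left(-2\right) 6 - 4\right) \left(-86\right)\right) 39 = \left(- \frac{4}{7 \cdot 32} + \left(\left(-2\right) 6 - 4\right) \left(-86\right)\right) 39 = \left(\left(- \frac{4}{7}\right) \frac{1}{32} + \left(-12 - 4\right) \left(-86\right)\right) 39 = \left(- \frac{1}{56} - -1376\right) 39 = \left(- \frac{1}{56} + 1376\right) 39 = \frac{77055}{56} \cdot 39 = \frac{3005145}{56}$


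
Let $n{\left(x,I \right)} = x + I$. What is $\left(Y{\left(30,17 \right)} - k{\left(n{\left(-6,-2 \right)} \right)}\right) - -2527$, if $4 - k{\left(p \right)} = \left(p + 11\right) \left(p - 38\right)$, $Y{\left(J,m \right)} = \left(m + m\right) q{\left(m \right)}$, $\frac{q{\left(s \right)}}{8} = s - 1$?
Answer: $6737$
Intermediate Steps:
$q{\left(s \right)} = -8 + 8 s$ ($q{\left(s \right)} = 8 \left(s - 1\right) = 8 \left(-1 + s\right) = -8 + 8 s$)
$Y{\left(J,m \right)} = 2 m \left(-8 + 8 m\right)$ ($Y{\left(J,m \right)} = \left(m + m\right) \left(-8 + 8 m\right) = 2 m \left(-8 + 8 m\right)$)
$n{\left(x,I \right)} = I + x$
$k{\left(p \right)} = 4 - \left(-38 + p\right) \left(11 + p\right)$ ($k{\left(p \right)} = 4 - \left(p + 11\right) \left(p - 38\right) = 4 - \left(11 + p\right) \left(-38 + p\right) = 4 - \left(-38 + p\right) \left(11 + p\right)$)
$\left(Y{\left(30,17 \right)} - k{\left(n{\left(-6,-2 \right)} \right)}\right) - -2527 = \left(16 \cdot 17 \left(-1 + 17\right) - \left(422 - \left(-2 - 6\right)^{2} + 27 \left(-2 - 6\right)\right)\right) - -2527 = \left(16 \cdot 17 \cdot 16 - \left(422 - \left(-8\right)^{2} + 27 \left(-8\right)\right)\right) + 2527 = \left(4352 - \left(422 - 64 - 216\right)\right) + 2527 = \left(4352 - 142\right) + 2527 = 4210 + 2527 = 6737$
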